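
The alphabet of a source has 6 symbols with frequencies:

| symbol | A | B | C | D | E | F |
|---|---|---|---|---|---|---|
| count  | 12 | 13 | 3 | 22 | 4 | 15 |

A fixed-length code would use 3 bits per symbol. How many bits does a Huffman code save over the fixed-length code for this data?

43

Fixed-length: 3 bits × 69 symbols = 207 bits.
Huffman merges:
merge C(3) and E(4): 7
merge 7 and A(12): 19
merge B(13) and F(15): 28
merge 19 and D(22): 41
merge 28 and 41: 69
Huffman total = 7 + 19 + 28 + 41 + 69 = 164 bits.
Saving = 207 − 164 = 43 bits.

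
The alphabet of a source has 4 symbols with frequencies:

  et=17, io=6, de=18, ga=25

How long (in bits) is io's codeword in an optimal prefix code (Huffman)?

3

Huffman merges, smallest pair first:
io(6) + et(17) → 23
de(18) + 23 → 41
ga(25) + 41 → 66
io sits 3 levels below the root, so its codeword is 3 bits.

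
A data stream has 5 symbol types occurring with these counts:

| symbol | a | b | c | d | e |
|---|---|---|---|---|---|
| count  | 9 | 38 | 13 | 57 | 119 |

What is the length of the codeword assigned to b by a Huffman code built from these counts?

Huffman merges, smallest pair first:
merge a(9) and c(13): 22
merge 22 and b(38): 60
merge d(57) and 60: 117
merge 117 and e(119): 236
The subtree containing b is merged 3 times, so code length = 3.

3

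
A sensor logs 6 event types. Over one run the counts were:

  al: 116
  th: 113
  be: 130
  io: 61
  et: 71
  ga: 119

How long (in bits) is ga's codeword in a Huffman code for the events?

Build the tree from the bottom:
combine io(61), et(71) → 132
combine th(113), al(116) → 229
combine ga(119), be(130) → 249
combine 132, 229 → 361
combine 249, 361 → 610
The subtree containing ga is merged 2 times, so code length = 2.

2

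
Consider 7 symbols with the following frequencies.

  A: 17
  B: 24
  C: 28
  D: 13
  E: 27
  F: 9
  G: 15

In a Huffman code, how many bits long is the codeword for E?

2

Repeatedly merge the two smallest:
F(9) + D(13) → 22
G(15) + A(17) → 32
22 + B(24) → 46
E(27) + C(28) → 55
32 + 46 → 78
55 + 78 → 133
E sits 2 levels below the root, so its codeword is 2 bits.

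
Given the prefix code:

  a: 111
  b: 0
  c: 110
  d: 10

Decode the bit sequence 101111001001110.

Read left to right; each codeword is recognised as soon as it completes (prefix code):
  10→d | 111→a | 10→d | 0→b | 10→d | 0→b | 111→a | 0→b
Decoded message: dadbdbab

dadbdbab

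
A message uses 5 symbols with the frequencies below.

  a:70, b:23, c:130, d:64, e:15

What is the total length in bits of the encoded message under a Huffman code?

614

Merge the two smallest weights repeatedly:
merge e(15) and b(23): 38
merge 38 and d(64): 102
merge a(70) and 102: 172
merge c(130) and 172: 302
Each symbol's bit-cost is frequency × depth; summing gives 614 bits (equivalently 38 + 102 + 172 + 302).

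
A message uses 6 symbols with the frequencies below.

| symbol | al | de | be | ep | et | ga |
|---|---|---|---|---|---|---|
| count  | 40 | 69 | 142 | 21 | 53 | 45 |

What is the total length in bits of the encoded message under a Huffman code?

887

Merge the two smallest weights repeatedly:
merge ep(21) and al(40): 61
merge ga(45) and et(53): 98
merge 61 and de(69): 130
merge 98 and 130: 228
merge be(142) and 228: 370
Each symbol's bit-cost is frequency × depth; summing gives 887 bits (equivalently 61 + 98 + 130 + 228 + 370).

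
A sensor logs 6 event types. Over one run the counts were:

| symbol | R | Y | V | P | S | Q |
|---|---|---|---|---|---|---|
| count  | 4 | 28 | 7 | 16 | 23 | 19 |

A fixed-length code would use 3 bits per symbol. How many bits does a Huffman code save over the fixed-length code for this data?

Fixed-length: 3 bits × 97 symbols = 291 bits.
Huffman merges:
combine R(4), V(7) → 11
combine 11, P(16) → 27
combine Q(19), S(23) → 42
combine 27, Y(28) → 55
combine 42, 55 → 97
Huffman total = 11 + 27 + 42 + 55 + 97 = 232 bits.
Saving = 291 − 232 = 59 bits.

59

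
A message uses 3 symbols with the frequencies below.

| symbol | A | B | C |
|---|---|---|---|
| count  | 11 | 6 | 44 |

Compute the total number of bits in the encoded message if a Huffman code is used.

78

Greedily combine the two least-frequent nodes:
B(6) + A(11) → 17
17 + C(44) → 61
The encoded length is the sum of every internal node's weight: 17 + 61 = 78 bits.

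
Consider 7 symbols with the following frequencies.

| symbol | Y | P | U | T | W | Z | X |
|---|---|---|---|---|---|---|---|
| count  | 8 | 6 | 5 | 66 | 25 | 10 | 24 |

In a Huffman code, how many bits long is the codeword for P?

Build the tree from the bottom:
merge U(5) and P(6): 11
merge Y(8) and Z(10): 18
merge 11 and 18: 29
merge X(24) and W(25): 49
merge 29 and 49: 78
merge T(66) and 78: 144
P's leaf is at depth 4, giving a 4-bit codeword.

4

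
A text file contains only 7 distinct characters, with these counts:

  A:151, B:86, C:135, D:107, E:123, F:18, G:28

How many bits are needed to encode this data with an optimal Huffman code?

1704

Merge the two smallest weights repeatedly:
merge F(18) and G(28): 46
merge 46 and B(86): 132
merge D(107) and E(123): 230
merge 132 and C(135): 267
merge A(151) and 230: 381
merge 267 and 381: 648
The encoded length is the sum of every internal node's weight: 46 + 132 + 230 + 267 + 381 + 648 = 1704 bits.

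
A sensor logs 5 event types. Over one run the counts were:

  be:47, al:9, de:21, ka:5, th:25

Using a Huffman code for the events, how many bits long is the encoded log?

216

Greedily combine the two least-frequent nodes:
merge ka(5) and al(9): 14
merge 14 and de(21): 35
merge th(25) and 35: 60
merge be(47) and 60: 107
Each symbol's bit-cost is frequency × depth; summing gives 216 bits (equivalently 14 + 35 + 60 + 107).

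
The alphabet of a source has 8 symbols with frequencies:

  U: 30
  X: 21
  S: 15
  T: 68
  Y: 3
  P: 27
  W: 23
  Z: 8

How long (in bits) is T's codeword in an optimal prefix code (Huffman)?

Huffman merges, smallest pair first:
Y(3) + Z(8) → 11
11 + S(15) → 26
X(21) + W(23) → 44
26 + P(27) → 53
U(30) + 44 → 74
53 + T(68) → 121
74 + 121 → 195
T sits 2 levels below the root, so its codeword is 2 bits.

2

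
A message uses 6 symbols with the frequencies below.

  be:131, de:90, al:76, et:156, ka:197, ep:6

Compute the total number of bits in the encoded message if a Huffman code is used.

Greedily combine the two least-frequent nodes:
combine ep(6), al(76) → 82
combine 82, de(90) → 172
combine be(131), et(156) → 287
combine 172, ka(197) → 369
combine 287, 369 → 656
Each symbol's bit-cost is frequency × depth; summing gives 1566 bits (equivalently 82 + 172 + 287 + 369 + 656).

1566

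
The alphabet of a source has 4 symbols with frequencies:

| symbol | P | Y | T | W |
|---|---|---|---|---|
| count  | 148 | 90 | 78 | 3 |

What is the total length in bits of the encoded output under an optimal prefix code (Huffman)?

Greedily combine the two least-frequent nodes:
combine W(3), T(78) → 81
combine 81, Y(90) → 171
combine P(148), 171 → 319
Each symbol's bit-cost is frequency × depth; summing gives 571 bits (equivalently 81 + 171 + 319).

571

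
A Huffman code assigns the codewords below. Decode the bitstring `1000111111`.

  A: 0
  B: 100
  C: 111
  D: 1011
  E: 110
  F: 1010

Read left to right; each codeword is recognised as soon as it completes (prefix code):
  100→B | 0→A | 111→C | 111→C
Decoded message: BACC

BACC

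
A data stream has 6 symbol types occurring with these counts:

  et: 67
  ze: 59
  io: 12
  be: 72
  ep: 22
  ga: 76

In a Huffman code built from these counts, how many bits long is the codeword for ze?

3

Repeatedly merge the two smallest:
merge io(12) and ep(22): 34
merge 34 and ze(59): 93
merge et(67) and be(72): 139
merge ga(76) and 93: 169
merge 139 and 169: 308
ze's leaf is at depth 3, giving a 3-bit codeword.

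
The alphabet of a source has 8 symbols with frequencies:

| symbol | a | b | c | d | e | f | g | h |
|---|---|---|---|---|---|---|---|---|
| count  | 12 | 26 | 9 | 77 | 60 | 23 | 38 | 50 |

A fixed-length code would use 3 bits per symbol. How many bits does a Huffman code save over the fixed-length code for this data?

72

Fixed-length: 3 bits × 295 symbols = 885 bits.
Huffman merges:
c(9) + a(12) → 21
21 + f(23) → 44
b(26) + g(38) → 64
44 + h(50) → 94
e(60) + 64 → 124
d(77) + 94 → 171
124 + 171 → 295
Huffman total = 21 + 44 + 64 + 94 + 124 + 171 + 295 = 813 bits.
Saving = 885 − 813 = 72 bits.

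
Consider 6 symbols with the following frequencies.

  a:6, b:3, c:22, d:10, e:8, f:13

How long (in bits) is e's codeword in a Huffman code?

3

Build the tree from the bottom:
combine b(3), a(6) → 9
combine e(8), 9 → 17
combine d(10), f(13) → 23
combine 17, c(22) → 39
combine 23, 39 → 62
e's leaf is at depth 3, giving a 3-bit codeword.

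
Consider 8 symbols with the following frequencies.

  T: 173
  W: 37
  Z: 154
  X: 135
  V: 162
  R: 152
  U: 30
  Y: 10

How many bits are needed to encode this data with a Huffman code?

Build the Huffman tree bottom-up:
Y(10) + U(30) → 40
W(37) + 40 → 77
77 + X(135) → 212
R(152) + Z(154) → 306
V(162) + T(173) → 335
212 + 306 → 518
335 + 518 → 853
Each symbol's bit-cost is frequency × depth; summing gives 2341 bits (equivalently 40 + 77 + 212 + 306 + 335 + 518 + 853).

2341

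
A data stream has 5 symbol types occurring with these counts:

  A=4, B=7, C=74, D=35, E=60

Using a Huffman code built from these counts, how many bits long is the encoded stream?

Merge the two smallest weights repeatedly:
combine A(4), B(7) → 11
combine 11, D(35) → 46
combine 46, E(60) → 106
combine C(74), 106 → 180
The encoded length is the sum of every internal node's weight: 11 + 46 + 106 + 180 = 343 bits.

343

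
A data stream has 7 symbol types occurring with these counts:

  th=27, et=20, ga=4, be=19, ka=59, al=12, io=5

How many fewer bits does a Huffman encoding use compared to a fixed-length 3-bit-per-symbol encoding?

Fixed-length: 3 bits × 146 symbols = 438 bits.
Huffman merges:
ga(4) + io(5) → 9
9 + al(12) → 21
be(19) + et(20) → 39
21 + th(27) → 48
39 + 48 → 87
ka(59) + 87 → 146
Huffman total = 9 + 21 + 39 + 48 + 87 + 146 = 350 bits.
Saving = 438 − 350 = 88 bits.

88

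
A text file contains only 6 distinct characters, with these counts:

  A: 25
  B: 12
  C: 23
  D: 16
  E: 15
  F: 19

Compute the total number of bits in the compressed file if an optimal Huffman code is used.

Merge the two smallest weights repeatedly:
B(12) + E(15) → 27
D(16) + F(19) → 35
C(23) + A(25) → 48
27 + 35 → 62
48 + 62 → 110
Each symbol's bit-cost is frequency × depth; summing gives 282 bits (equivalently 27 + 35 + 48 + 62 + 110).

282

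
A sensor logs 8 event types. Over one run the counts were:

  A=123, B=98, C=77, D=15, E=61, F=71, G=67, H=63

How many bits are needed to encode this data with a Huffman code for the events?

1678

Greedily combine the two least-frequent nodes:
D(15) + E(61) → 76
H(63) + G(67) → 130
F(71) + 76 → 147
C(77) + B(98) → 175
A(123) + 130 → 253
147 + 175 → 322
253 + 322 → 575
Total encoded bits = sum of merged weights = 76 + 130 + 147 + 175 + 253 + 322 + 575 = 1678.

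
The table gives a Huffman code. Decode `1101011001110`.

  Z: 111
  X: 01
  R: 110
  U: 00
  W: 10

Read left to right; each codeword is recognised as soon as it completes (prefix code):
  110→R | 10→W | 110→R | 01→X | 110→R
Decoded message: RWRXR

RWRXR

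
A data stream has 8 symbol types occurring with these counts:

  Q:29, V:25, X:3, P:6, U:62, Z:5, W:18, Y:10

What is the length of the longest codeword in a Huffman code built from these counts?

6

Merge the two lowest-weight nodes at each step:
combine X(3), Z(5) → 8
combine P(6), 8 → 14
combine Y(10), 14 → 24
combine W(18), 24 → 42
combine V(25), Q(29) → 54
combine 42, 54 → 96
combine U(62), 96 → 158
The first pair merged (X, Z) ends up deepest, at depth 6.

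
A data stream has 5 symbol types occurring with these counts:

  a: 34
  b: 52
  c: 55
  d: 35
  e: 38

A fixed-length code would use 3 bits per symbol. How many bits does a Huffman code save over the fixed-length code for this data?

Fixed-length: 3 bits × 214 symbols = 642 bits.
Huffman merges:
merge a(34) and d(35): 69
merge e(38) and b(52): 90
merge c(55) and 69: 124
merge 90 and 124: 214
Huffman total = 69 + 90 + 124 + 214 = 497 bits.
Saving = 642 − 497 = 145 bits.

145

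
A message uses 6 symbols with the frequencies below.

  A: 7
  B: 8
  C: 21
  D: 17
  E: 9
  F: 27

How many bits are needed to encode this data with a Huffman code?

Merge the two smallest weights repeatedly:
A(7) + B(8) → 15
E(9) + 15 → 24
D(17) + C(21) → 38
24 + F(27) → 51
38 + 51 → 89
The encoded length is the sum of every internal node's weight: 15 + 24 + 38 + 51 + 89 = 217 bits.

217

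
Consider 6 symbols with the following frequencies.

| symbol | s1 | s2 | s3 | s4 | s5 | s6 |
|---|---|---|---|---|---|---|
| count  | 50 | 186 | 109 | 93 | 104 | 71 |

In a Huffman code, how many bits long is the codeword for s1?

3

Repeatedly merge the two smallest:
combine s1(50), s6(71) → 121
combine s4(93), s5(104) → 197
combine s3(109), 121 → 230
combine s2(186), 197 → 383
combine 230, 383 → 613
s1's leaf is at depth 3, giving a 3-bit codeword.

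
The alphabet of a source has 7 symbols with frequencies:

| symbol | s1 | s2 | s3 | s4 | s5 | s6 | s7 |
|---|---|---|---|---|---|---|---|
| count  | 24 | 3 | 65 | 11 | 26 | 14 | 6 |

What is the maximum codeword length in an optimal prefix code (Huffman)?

Merge the two lowest-weight nodes at each step:
merge s2(3) and s7(6): 9
merge 9 and s4(11): 20
merge s6(14) and 20: 34
merge s1(24) and s5(26): 50
merge 34 and 50: 84
merge s3(65) and 84: 149
The first pair merged (s2, s7) ends up deepest, at depth 5.

5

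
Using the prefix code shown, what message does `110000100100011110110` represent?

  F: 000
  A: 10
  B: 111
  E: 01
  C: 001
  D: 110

Read left to right; each codeword is recognised as soon as it completes (prefix code):
  110→D | 000→F | 10→A | 01→E | 000→F | 111→B | 10→A | 110→D
Decoded message: DFAEFBAD

DFAEFBAD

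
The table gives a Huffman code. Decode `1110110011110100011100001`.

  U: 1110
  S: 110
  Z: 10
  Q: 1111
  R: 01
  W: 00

USRUZWUWR

Read left to right; each codeword is recognised as soon as it completes (prefix code):
  1110→U | 110→S | 01→R | 1110→U | 10→Z | 00→W | 1110→U | 00→W | 01→R
Decoded message: USRUZWUWR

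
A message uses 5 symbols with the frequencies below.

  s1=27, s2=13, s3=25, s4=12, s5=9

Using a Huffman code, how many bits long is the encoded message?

193

Build the Huffman tree bottom-up:
s5(9) + s4(12) → 21
s2(13) + 21 → 34
s3(25) + s1(27) → 52
34 + 52 → 86
Total encoded bits = sum of merged weights = 21 + 34 + 52 + 86 = 193.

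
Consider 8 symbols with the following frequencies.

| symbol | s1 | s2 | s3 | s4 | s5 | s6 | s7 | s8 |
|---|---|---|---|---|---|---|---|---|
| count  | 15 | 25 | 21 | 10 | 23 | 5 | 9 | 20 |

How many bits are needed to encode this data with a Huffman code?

373

Build the Huffman tree bottom-up:
merge s6(5) and s7(9): 14
merge s4(10) and 14: 24
merge s1(15) and s8(20): 35
merge s3(21) and s5(23): 44
merge 24 and s2(25): 49
merge 35 and 44: 79
merge 49 and 79: 128
The encoded length is the sum of every internal node's weight: 14 + 24 + 35 + 44 + 49 + 79 + 128 = 373 bits.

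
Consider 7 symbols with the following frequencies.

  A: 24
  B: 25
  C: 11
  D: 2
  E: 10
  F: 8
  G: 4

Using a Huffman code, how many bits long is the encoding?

209

Build the Huffman tree bottom-up:
D(2) + G(4) → 6
6 + F(8) → 14
E(10) + C(11) → 21
14 + 21 → 35
A(24) + B(25) → 49
35 + 49 → 84
Total encoded bits = sum of merged weights = 6 + 14 + 21 + 35 + 49 + 84 = 209.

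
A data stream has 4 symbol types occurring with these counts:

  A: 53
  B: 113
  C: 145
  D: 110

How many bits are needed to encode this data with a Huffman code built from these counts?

842

Build the Huffman tree bottom-up:
combine A(53), D(110) → 163
combine B(113), C(145) → 258
combine 163, 258 → 421
Total encoded bits = sum of merged weights = 163 + 258 + 421 = 842.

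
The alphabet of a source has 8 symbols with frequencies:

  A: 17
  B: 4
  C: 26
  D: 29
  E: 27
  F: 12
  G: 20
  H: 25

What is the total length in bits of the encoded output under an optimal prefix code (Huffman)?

Merge the two smallest weights repeatedly:
merge B(4) and F(12): 16
merge 16 and A(17): 33
merge G(20) and H(25): 45
merge C(26) and E(27): 53
merge D(29) and 33: 62
merge 45 and 53: 98
merge 62 and 98: 160
The encoded length is the sum of every internal node's weight: 16 + 33 + 45 + 53 + 62 + 98 + 160 = 467 bits.

467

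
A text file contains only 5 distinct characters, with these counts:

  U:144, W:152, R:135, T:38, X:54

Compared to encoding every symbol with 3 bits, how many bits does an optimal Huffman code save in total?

Fixed-length: 3 bits × 523 symbols = 1569 bits.
Huffman merges:
T(38) + X(54) → 92
92 + R(135) → 227
U(144) + W(152) → 296
227 + 296 → 523
Huffman total = 92 + 227 + 296 + 523 = 1138 bits.
Saving = 1569 − 1138 = 431 bits.

431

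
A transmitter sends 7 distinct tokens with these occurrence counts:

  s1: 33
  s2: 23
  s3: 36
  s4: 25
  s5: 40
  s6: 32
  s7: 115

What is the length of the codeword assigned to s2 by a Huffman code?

Build the tree from the bottom:
combine s2(23), s4(25) → 48
combine s6(32), s1(33) → 65
combine s3(36), s5(40) → 76
combine 48, 65 → 113
combine 76, 113 → 189
combine s7(115), 189 → 304
s2's leaf is at depth 4, giving a 4-bit codeword.

4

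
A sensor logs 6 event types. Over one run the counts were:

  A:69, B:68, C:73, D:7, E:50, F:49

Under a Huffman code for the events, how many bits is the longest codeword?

Merge the two lowest-weight nodes at each step:
merge D(7) and F(49): 56
merge E(50) and 56: 106
merge B(68) and A(69): 137
merge C(73) and 106: 179
merge 137 and 179: 316
The first pair merged (D, F) ends up deepest, at depth 4.

4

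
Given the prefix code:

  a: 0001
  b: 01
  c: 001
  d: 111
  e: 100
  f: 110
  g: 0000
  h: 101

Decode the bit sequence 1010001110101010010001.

Read left to right; each codeword is recognised as soon as it completes (prefix code):
  101→h | 0001→a | 110→f | 101→h | 01→b | 001→c | 0001→a
Decoded message: hafhbca

hafhbca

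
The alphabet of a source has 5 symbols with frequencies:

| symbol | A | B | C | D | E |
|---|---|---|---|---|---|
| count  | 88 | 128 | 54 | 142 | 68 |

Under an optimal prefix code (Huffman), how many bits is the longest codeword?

Merge the two lowest-weight nodes at each step:
merge C(54) and E(68): 122
merge A(88) and 122: 210
merge B(128) and D(142): 270
merge 210 and 270: 480
The first pair merged (C, E) ends up deepest, at depth 3.

3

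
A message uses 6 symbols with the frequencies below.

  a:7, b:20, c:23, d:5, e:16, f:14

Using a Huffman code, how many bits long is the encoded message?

208

Build the Huffman tree bottom-up:
merge d(5) and a(7): 12
merge 12 and f(14): 26
merge e(16) and b(20): 36
merge c(23) and 26: 49
merge 36 and 49: 85
The encoded length is the sum of every internal node's weight: 12 + 26 + 36 + 49 + 85 = 208 bits.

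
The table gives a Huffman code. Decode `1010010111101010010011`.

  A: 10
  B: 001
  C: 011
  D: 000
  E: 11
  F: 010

AAFEEFAFC

Read left to right; each codeword is recognised as soon as it completes (prefix code):
  10→A | 10→A | 010→F | 11→E | 11→E | 010→F | 10→A | 010→F | 011→C
Decoded message: AAFEEFAFC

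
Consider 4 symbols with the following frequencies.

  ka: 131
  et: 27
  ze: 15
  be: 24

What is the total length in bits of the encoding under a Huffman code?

302

Greedily combine the two least-frequent nodes:
merge ze(15) and be(24): 39
merge et(27) and 39: 66
merge 66 and ka(131): 197
Each symbol's bit-cost is frequency × depth; summing gives 302 bits (equivalently 39 + 66 + 197).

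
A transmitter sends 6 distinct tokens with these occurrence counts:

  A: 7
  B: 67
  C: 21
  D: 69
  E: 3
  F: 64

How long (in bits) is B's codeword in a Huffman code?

2

Build the tree from the bottom:
merge E(3) and A(7): 10
merge 10 and C(21): 31
merge 31 and F(64): 95
merge B(67) and D(69): 136
merge 95 and 136: 231
B sits 2 levels below the root, so its codeword is 2 bits.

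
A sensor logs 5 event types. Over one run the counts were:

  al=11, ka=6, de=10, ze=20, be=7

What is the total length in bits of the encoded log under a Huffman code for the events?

Build the Huffman tree bottom-up:
ka(6) + be(7) → 13
de(10) + al(11) → 21
13 + ze(20) → 33
21 + 33 → 54
Each symbol's bit-cost is frequency × depth; summing gives 121 bits (equivalently 13 + 21 + 33 + 54).

121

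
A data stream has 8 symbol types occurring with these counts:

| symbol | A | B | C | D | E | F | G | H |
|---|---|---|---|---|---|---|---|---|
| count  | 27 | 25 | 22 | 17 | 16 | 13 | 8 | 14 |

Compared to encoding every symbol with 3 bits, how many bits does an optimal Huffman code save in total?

Fixed-length: 3 bits × 142 symbols = 426 bits.
Huffman merges:
merge G(8) and F(13): 21
merge H(14) and E(16): 30
merge D(17) and 21: 38
merge C(22) and B(25): 47
merge A(27) and 30: 57
merge 38 and 47: 85
merge 57 and 85: 142
Huffman total = 21 + 30 + 38 + 47 + 57 + 85 + 142 = 420 bits.
Saving = 426 − 420 = 6 bits.

6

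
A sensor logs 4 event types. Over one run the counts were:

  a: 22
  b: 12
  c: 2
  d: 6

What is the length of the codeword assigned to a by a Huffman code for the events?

1

Huffman merges, smallest pair first:
combine c(2), d(6) → 8
combine 8, b(12) → 20
combine 20, a(22) → 42
a is merged only at the final step, so code length = 1.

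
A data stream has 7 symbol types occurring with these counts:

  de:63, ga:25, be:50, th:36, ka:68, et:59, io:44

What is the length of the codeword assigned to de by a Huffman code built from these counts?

Repeatedly merge the two smallest:
merge ga(25) and th(36): 61
merge io(44) and be(50): 94
merge et(59) and 61: 120
merge de(63) and ka(68): 131
merge 94 and 120: 214
merge 131 and 214: 345
de sits 2 levels below the root, so its codeword is 2 bits.

2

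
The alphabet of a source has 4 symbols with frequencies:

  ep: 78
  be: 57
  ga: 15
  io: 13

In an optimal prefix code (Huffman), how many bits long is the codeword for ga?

3

Build the tree from the bottom:
io(13) + ga(15) → 28
28 + be(57) → 85
ep(78) + 85 → 163
The subtree containing ga is merged 3 times, so code length = 3.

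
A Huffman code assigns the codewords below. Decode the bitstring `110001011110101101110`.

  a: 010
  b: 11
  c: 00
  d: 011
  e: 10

bcabbabde

Read left to right; each codeword is recognised as soon as it completes (prefix code):
  11→b | 00→c | 010→a | 11→b | 11→b | 010→a | 11→b | 011→d | 10→e
Decoded message: bcabbabde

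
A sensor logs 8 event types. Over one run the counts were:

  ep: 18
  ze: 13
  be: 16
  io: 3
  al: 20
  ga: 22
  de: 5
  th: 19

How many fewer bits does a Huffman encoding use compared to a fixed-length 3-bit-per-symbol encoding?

14

Fixed-length: 3 bits × 116 symbols = 348 bits.
Huffman merges:
io(3) + de(5) → 8
8 + ze(13) → 21
be(16) + ep(18) → 34
th(19) + al(20) → 39
21 + ga(22) → 43
34 + 39 → 73
43 + 73 → 116
Huffman total = 8 + 21 + 34 + 39 + 43 + 73 + 116 = 334 bits.
Saving = 348 − 334 = 14 bits.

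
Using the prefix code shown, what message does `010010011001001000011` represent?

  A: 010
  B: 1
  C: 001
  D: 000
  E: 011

Read left to right; each codeword is recognised as soon as it completes (prefix code):
  010→A | 010→A | 011→E | 001→C | 001→C | 000→D | 011→E
Decoded message: AAECCDE

AAECCDE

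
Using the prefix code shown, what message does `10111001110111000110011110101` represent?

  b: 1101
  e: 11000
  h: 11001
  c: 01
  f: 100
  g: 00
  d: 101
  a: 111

dhbehacc

Read left to right; each codeword is recognised as soon as it completes (prefix code):
  101→d | 11001→h | 1101→b | 11000→e | 11001→h | 111→a | 01→c | 01→c
Decoded message: dhbehacc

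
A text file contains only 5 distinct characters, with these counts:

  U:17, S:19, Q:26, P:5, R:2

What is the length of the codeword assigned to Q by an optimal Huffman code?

1

Repeatedly merge the two smallest:
R(2) + P(5) → 7
7 + U(17) → 24
S(19) + 24 → 43
Q(26) + 43 → 69
Q is merged only at the final step, so code length = 1.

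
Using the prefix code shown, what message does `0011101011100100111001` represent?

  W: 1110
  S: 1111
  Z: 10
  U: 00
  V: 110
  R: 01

UWZWRUWR

Read left to right; each codeword is recognised as soon as it completes (prefix code):
  00→U | 1110→W | 10→Z | 1110→W | 01→R | 00→U | 1110→W | 01→R
Decoded message: UWZWRUWR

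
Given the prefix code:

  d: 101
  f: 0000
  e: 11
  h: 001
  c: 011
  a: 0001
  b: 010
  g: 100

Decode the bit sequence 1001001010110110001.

Read left to right; each codeword is recognised as soon as it completes (prefix code):
  100→g | 100→g | 101→d | 011→c | 011→c | 0001→a
Decoded message: ggdcca

ggdcca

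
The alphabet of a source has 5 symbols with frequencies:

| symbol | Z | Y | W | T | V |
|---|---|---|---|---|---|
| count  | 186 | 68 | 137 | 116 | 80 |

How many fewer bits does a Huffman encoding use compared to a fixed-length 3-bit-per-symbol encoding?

Fixed-length: 3 bits × 587 symbols = 1761 bits.
Huffman merges:
merge Y(68) and V(80): 148
merge T(116) and W(137): 253
merge 148 and Z(186): 334
merge 253 and 334: 587
Huffman total = 148 + 253 + 334 + 587 = 1322 bits.
Saving = 1761 − 1322 = 439 bits.

439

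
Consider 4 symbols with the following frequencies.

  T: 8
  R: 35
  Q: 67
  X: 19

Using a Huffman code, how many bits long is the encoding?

Build the Huffman tree bottom-up:
combine T(8), X(19) → 27
combine 27, R(35) → 62
combine 62, Q(67) → 129
Total encoded bits = sum of merged weights = 27 + 62 + 129 = 218.

218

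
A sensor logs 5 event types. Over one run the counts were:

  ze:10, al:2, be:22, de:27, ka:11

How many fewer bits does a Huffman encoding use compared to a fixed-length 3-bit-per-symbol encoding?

Fixed-length: 3 bits × 72 symbols = 216 bits.
Huffman merges:
al(2) + ze(10) → 12
ka(11) + 12 → 23
be(22) + 23 → 45
de(27) + 45 → 72
Huffman total = 12 + 23 + 45 + 72 = 152 bits.
Saving = 216 − 152 = 64 bits.

64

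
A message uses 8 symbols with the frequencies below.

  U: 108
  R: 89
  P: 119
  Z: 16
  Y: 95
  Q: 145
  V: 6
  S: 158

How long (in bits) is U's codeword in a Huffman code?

Huffman merges, smallest pair first:
combine V(6), Z(16) → 22
combine 22, R(89) → 111
combine Y(95), U(108) → 203
combine 111, P(119) → 230
combine Q(145), S(158) → 303
combine 203, 230 → 433
combine 303, 433 → 736
U's leaf is at depth 3, giving a 3-bit codeword.

3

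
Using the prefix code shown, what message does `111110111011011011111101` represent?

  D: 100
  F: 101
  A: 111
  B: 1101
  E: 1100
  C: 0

Read left to right; each codeword is recognised as soon as it completes (prefix code):
  111→A | 1101→B | 1101→B | 101→F | 101→F | 111→A | 1101→B
Decoded message: ABBFFAB

ABBFFAB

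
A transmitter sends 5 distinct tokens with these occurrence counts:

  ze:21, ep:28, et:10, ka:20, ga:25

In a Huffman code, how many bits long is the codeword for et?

3

Repeatedly merge the two smallest:
et(10) + ka(20) → 30
ze(21) + ga(25) → 46
ep(28) + 30 → 58
46 + 58 → 104
The subtree containing et is merged 3 times, so code length = 3.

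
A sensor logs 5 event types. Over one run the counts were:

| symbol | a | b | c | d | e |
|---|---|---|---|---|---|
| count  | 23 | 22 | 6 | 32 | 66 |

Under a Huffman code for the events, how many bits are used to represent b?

4

Build the tree from the bottom:
combine c(6), b(22) → 28
combine a(23), 28 → 51
combine d(32), 51 → 83
combine e(66), 83 → 149
b's leaf is at depth 4, giving a 4-bit codeword.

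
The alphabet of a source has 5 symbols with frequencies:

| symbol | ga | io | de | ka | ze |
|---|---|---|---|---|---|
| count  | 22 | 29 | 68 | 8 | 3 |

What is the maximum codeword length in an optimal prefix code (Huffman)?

4

Merge the two lowest-weight nodes at each step:
ze(3) + ka(8) → 11
11 + ga(22) → 33
io(29) + 33 → 62
62 + de(68) → 130
The rarest symbols sit at the bottom; the longest codeword is 4 bits.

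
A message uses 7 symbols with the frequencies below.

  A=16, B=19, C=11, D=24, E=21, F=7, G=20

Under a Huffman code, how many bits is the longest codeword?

4

Merge the two lowest-weight nodes at each step:
F(7) + C(11) → 18
A(16) + 18 → 34
B(19) + G(20) → 39
E(21) + D(24) → 45
34 + 39 → 73
45 + 73 → 118
The first pair merged (F, C) ends up deepest, at depth 4.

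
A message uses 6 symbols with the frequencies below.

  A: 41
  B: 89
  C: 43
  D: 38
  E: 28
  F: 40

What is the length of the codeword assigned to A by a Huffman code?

3

Build the tree from the bottom:
combine E(28), D(38) → 66
combine F(40), A(41) → 81
combine C(43), 66 → 109
combine 81, B(89) → 170
combine 109, 170 → 279
A's leaf is at depth 3, giving a 3-bit codeword.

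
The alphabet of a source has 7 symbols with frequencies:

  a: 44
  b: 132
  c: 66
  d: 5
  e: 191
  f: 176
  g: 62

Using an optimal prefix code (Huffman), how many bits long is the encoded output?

1689

Build the Huffman tree bottom-up:
combine d(5), a(44) → 49
combine 49, g(62) → 111
combine c(66), 111 → 177
combine b(132), f(176) → 308
combine 177, e(191) → 368
combine 308, 368 → 676
Each symbol's bit-cost is frequency × depth; summing gives 1689 bits (equivalently 49 + 111 + 177 + 308 + 368 + 676).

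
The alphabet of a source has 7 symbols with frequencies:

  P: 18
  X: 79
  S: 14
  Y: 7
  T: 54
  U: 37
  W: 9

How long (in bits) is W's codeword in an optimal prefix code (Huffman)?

5

Huffman merges, smallest pair first:
merge Y(7) and W(9): 16
merge S(14) and 16: 30
merge P(18) and 30: 48
merge U(37) and 48: 85
merge T(54) and X(79): 133
merge 85 and 133: 218
W sits 5 levels below the root, so its codeword is 5 bits.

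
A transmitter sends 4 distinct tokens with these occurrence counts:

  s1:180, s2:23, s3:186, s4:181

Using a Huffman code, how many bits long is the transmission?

1140

Greedily combine the two least-frequent nodes:
s2(23) + s1(180) → 203
s4(181) + s3(186) → 367
203 + 367 → 570
The encoded length is the sum of every internal node's weight: 203 + 367 + 570 = 1140 bits.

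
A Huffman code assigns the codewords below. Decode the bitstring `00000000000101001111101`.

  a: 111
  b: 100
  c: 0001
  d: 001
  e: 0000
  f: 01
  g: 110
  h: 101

Read left to right; each codeword is recognised as soon as it completes (prefix code):
  0000→e | 0000→e | 0001→c | 01→f | 001→d | 111→a | 101→h
Decoded message: eecfdah

eecfdah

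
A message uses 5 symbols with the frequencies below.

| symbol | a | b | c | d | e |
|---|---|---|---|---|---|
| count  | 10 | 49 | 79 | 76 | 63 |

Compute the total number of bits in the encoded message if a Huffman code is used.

Build the Huffman tree bottom-up:
a(10) + b(49) → 59
59 + e(63) → 122
d(76) + c(79) → 155
122 + 155 → 277
Each symbol's bit-cost is frequency × depth; summing gives 613 bits (equivalently 59 + 122 + 155 + 277).

613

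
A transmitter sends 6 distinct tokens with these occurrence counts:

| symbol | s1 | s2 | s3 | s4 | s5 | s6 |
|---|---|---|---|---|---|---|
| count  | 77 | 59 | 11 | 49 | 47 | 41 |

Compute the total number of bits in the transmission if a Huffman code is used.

Build the Huffman tree bottom-up:
s3(11) + s6(41) → 52
s5(47) + s4(49) → 96
52 + s2(59) → 111
s1(77) + 96 → 173
111 + 173 → 284
The encoded length is the sum of every internal node's weight: 52 + 96 + 111 + 173 + 284 = 716 bits.

716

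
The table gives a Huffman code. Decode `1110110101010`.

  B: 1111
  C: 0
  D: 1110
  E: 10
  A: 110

DAEEE

Read left to right; each codeword is recognised as soon as it completes (prefix code):
  1110→D | 110→A | 10→E | 10→E | 10→E
Decoded message: DAEEE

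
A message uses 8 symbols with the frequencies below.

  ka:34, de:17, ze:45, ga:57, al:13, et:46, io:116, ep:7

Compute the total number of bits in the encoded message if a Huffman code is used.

889

Build the Huffman tree bottom-up:
ep(7) + al(13) → 20
de(17) + 20 → 37
ka(34) + 37 → 71
ze(45) + et(46) → 91
ga(57) + 71 → 128
91 + io(116) → 207
128 + 207 → 335
Total encoded bits = sum of merged weights = 20 + 37 + 71 + 91 + 128 + 207 + 335 = 889.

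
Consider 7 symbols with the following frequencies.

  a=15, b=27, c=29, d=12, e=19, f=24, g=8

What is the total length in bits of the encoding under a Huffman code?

Greedily combine the two least-frequent nodes:
combine g(8), d(12) → 20
combine a(15), e(19) → 34
combine 20, f(24) → 44
combine b(27), c(29) → 56
combine 34, 44 → 78
combine 56, 78 → 134
Each symbol's bit-cost is frequency × depth; summing gives 366 bits (equivalently 20 + 34 + 44 + 56 + 78 + 134).

366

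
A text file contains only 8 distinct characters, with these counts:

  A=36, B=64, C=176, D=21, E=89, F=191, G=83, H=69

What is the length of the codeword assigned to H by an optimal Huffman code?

Repeatedly merge the two smallest:
combine D(21), A(36) → 57
combine 57, B(64) → 121
combine H(69), G(83) → 152
combine E(89), 121 → 210
combine 152, C(176) → 328
combine F(191), 210 → 401
combine 328, 401 → 729
H sits 3 levels below the root, so its codeword is 3 bits.

3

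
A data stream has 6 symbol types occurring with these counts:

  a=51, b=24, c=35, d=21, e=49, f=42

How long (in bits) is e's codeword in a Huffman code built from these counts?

Huffman merges, smallest pair first:
merge d(21) and b(24): 45
merge c(35) and f(42): 77
merge 45 and e(49): 94
merge a(51) and 77: 128
merge 94 and 128: 222
e's leaf is at depth 2, giving a 2-bit codeword.

2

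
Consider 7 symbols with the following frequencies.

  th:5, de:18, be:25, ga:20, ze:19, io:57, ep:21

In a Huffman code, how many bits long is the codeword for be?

Huffman merges, smallest pair first:
th(5) + de(18) → 23
ze(19) + ga(20) → 39
ep(21) + 23 → 44
be(25) + 39 → 64
44 + io(57) → 101
64 + 101 → 165
be's leaf is at depth 2, giving a 2-bit codeword.

2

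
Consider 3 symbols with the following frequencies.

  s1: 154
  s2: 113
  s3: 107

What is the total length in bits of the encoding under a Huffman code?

Merge the two smallest weights repeatedly:
combine s3(107), s2(113) → 220
combine s1(154), 220 → 374
Total encoded bits = sum of merged weights = 220 + 374 = 594.

594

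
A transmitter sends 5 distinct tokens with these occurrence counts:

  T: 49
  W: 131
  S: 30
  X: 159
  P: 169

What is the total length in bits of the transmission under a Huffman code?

Greedily combine the two least-frequent nodes:
combine S(30), T(49) → 79
combine 79, W(131) → 210
combine X(159), P(169) → 328
combine 210, 328 → 538
The encoded length is the sum of every internal node's weight: 79 + 210 + 328 + 538 = 1155 bits.

1155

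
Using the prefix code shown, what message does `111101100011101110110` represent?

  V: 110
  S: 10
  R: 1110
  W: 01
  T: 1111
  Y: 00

TWSYRRV

Read left to right; each codeword is recognised as soon as it completes (prefix code):
  1111→T | 01→W | 10→S | 00→Y | 1110→R | 1110→R | 110→V
Decoded message: TWSYRRV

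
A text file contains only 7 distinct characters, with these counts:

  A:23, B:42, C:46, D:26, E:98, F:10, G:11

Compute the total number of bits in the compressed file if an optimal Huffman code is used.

637

Greedily combine the two least-frequent nodes:
combine F(10), G(11) → 21
combine 21, A(23) → 44
combine D(26), B(42) → 68
combine 44, C(46) → 90
combine 68, 90 → 158
combine E(98), 158 → 256
Each symbol's bit-cost is frequency × depth; summing gives 637 bits (equivalently 21 + 44 + 68 + 90 + 158 + 256).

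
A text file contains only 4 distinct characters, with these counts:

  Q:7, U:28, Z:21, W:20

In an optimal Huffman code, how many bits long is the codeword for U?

1

Huffman merges, smallest pair first:
Q(7) + W(20) → 27
Z(21) + 27 → 48
U(28) + 48 → 76
U is a child of the root — depth 1, so its codeword is a single bit.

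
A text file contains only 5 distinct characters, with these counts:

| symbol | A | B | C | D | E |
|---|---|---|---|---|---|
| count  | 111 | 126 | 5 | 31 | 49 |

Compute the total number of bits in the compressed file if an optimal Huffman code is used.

639

Greedily combine the two least-frequent nodes:
C(5) + D(31) → 36
36 + E(49) → 85
85 + A(111) → 196
B(126) + 196 → 322
The encoded length is the sum of every internal node's weight: 36 + 85 + 196 + 322 = 639 bits.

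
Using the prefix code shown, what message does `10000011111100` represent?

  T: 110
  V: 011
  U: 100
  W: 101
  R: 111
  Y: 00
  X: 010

Read left to right; each codeword is recognised as soon as it completes (prefix code):
  100→U | 00→Y | 011→V | 111→R | 100→U
Decoded message: UYVRU

UYVRU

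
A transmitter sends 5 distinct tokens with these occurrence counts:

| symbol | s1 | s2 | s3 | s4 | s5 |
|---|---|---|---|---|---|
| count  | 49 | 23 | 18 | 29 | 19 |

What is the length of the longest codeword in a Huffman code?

3

Merge the two lowest-weight nodes at each step:
merge s3(18) and s5(19): 37
merge s2(23) and s4(29): 52
merge 37 and s1(49): 86
merge 52 and 86: 138
Maximum depth reached is 3.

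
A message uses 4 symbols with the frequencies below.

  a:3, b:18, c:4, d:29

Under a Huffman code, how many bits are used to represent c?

3

Build the tree from the bottom:
merge a(3) and c(4): 7
merge 7 and b(18): 25
merge 25 and d(29): 54
The subtree containing c is merged 3 times, so code length = 3.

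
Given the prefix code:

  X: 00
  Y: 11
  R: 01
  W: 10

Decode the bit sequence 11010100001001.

YRRXXWR

Read left to right; each codeword is recognised as soon as it completes (prefix code):
  11→Y | 01→R | 01→R | 00→X | 00→X | 10→W | 01→R
Decoded message: YRRXXWR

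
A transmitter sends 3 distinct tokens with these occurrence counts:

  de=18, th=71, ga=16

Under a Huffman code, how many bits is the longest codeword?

2

Merge the two lowest-weight nodes at each step:
combine ga(16), de(18) → 34
combine 34, th(71) → 105
The first pair merged (ga, de) ends up deepest, at depth 2.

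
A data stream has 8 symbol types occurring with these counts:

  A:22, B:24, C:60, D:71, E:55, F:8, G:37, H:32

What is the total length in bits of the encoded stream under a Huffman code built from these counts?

Merge the two smallest weights repeatedly:
combine F(8), A(22) → 30
combine B(24), 30 → 54
combine H(32), G(37) → 69
combine 54, E(55) → 109
combine C(60), 69 → 129
combine D(71), 109 → 180
combine 129, 180 → 309
Each symbol's bit-cost is frequency × depth; summing gives 880 bits (equivalently 30 + 54 + 69 + 109 + 129 + 180 + 309).

880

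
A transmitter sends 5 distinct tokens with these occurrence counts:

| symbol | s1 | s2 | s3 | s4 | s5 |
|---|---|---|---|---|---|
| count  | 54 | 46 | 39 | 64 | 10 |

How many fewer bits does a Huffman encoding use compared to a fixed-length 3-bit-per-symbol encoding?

164

Fixed-length: 3 bits × 213 symbols = 639 bits.
Huffman merges:
s5(10) + s3(39) → 49
s2(46) + 49 → 95
s1(54) + s4(64) → 118
95 + 118 → 213
Huffman total = 49 + 95 + 118 + 213 = 475 bits.
Saving = 639 − 475 = 164 bits.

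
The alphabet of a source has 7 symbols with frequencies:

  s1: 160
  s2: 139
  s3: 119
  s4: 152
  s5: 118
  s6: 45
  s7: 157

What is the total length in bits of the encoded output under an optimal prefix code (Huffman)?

2510

Merge the two smallest weights repeatedly:
merge s6(45) and s5(118): 163
merge s3(119) and s2(139): 258
merge s4(152) and s7(157): 309
merge s1(160) and 163: 323
merge 258 and 309: 567
merge 323 and 567: 890
Total encoded bits = sum of merged weights = 163 + 258 + 309 + 323 + 567 + 890 = 2510.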